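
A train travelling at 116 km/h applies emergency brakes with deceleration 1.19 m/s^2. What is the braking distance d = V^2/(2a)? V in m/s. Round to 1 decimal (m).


Convert speed: V = 116 / 3.6 = 32.2222 m/s
V^2 = 1038.2716
d = 1038.2716 / (2 * 1.19)
d = 1038.2716 / 2.38
d = 436.2 m

436.2


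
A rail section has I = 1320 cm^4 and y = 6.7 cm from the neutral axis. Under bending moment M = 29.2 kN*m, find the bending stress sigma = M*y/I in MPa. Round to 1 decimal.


Convert units:
M = 29.2 kN*m = 29200000 N*mm
y = 6.7 cm = 67 mm
I = 1320 cm^4 = 13200000 mm^4
sigma = 29200000 * 67 / 13200000
sigma = 148.2 MPa

148.2


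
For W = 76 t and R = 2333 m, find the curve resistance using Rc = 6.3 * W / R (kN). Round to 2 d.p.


Rc = 6.3 * W / R
Rc = 6.3 * 76 / 2333
Rc = 478.8 / 2333
Rc = 0.21 kN

0.21


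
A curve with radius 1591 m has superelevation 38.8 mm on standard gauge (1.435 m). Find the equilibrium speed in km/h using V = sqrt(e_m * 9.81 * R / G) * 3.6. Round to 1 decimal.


Convert cant: e = 38.8 mm = 0.0388 m
V_ms = sqrt(0.0388 * 9.81 * 1591 / 1.435)
V_ms = sqrt(422.006375) = 20.5428 m/s
V = 20.5428 * 3.6 = 74.0 km/h

74.0


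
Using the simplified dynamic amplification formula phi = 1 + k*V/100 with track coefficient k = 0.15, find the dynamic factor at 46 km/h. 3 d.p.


phi = 1 + k * V / 100
phi = 1 + 0.15 * 46 / 100
phi = 1 + 0.069
phi = 1.069

1.069


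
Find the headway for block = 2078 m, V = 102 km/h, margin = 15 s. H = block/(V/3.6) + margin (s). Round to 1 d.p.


V = 102 / 3.6 = 28.3333 m/s
Block traversal time = 2078 / 28.3333 = 73.3412 s
Headway = 73.3412 + 15
Headway = 88.3 s

88.3


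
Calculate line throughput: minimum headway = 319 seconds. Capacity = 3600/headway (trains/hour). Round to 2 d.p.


Capacity = 3600 / headway
Capacity = 3600 / 319
Capacity = 11.29 trains/hour

11.29


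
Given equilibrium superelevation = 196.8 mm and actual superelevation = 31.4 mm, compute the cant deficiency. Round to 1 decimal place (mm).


Cant deficiency = equilibrium cant - actual cant
CD = 196.8 - 31.4
CD = 165.4 mm

165.4


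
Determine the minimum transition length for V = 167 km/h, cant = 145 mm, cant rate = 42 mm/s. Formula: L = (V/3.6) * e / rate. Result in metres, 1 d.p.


Convert speed: V = 167 / 3.6 = 46.3889 m/s
L = 46.3889 * 145 / 42
L = 6726.3889 / 42
L = 160.2 m

160.2


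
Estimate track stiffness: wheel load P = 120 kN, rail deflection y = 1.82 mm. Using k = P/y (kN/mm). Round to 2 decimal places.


Track stiffness k = P / y
k = 120 / 1.82
k = 65.93 kN/mm

65.93


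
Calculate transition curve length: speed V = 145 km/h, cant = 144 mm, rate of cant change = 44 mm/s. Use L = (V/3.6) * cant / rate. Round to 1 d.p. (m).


Convert speed: V = 145 / 3.6 = 40.2778 m/s
L = 40.2778 * 144 / 44
L = 5800.0 / 44
L = 131.8 m

131.8


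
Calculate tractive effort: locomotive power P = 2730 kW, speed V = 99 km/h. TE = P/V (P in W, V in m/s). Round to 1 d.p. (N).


Convert: P = 2730 kW = 2730000 W
V = 99 / 3.6 = 27.5 m/s
TE = 2730000 / 27.5
TE = 99272.7 N

99272.7


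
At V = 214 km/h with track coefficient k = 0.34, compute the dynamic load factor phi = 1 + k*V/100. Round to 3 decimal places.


phi = 1 + k * V / 100
phi = 1 + 0.34 * 214 / 100
phi = 1 + 0.7276
phi = 1.728

1.728


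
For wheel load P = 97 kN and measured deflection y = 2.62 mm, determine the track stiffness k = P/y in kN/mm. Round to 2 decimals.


Track stiffness k = P / y
k = 97 / 2.62
k = 37.02 kN/mm

37.02


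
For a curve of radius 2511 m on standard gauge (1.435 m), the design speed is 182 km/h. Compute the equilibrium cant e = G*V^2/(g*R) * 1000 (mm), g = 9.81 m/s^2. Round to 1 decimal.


Convert speed: V = 182 / 3.6 = 50.5556 m/s
Apply formula: e = 1.435 * 50.5556^2 / (9.81 * 2511)
e = 1.435 * 2555.8642 / 24632.91
e = 0.148893 m = 148.9 mm

148.9


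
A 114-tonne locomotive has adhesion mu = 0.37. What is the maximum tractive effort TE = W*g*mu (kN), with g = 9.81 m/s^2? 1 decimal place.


TE_max = W * g * mu
TE_max = 114 * 9.81 * 0.37
TE_max = 1118.34 * 0.37
TE_max = 413.8 kN

413.8


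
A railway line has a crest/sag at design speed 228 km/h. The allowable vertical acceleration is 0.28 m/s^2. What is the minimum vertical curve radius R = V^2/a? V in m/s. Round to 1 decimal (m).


Convert speed: V = 228 / 3.6 = 63.3333 m/s
V^2 = 4011.1111 m^2/s^2
R_v = 4011.1111 / 0.28
R_v = 14325.4 m

14325.4


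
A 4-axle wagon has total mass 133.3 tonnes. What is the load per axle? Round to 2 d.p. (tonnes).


Load per axle = total weight / number of axles
Load = 133.3 / 4
Load = 33.33 tonnes

33.33


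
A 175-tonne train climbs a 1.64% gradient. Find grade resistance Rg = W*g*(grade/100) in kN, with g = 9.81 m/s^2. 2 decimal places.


Rg = W * 9.81 * grade / 100
Rg = 175 * 9.81 * 1.64 / 100
Rg = 1716.75 * 0.0164
Rg = 28.15 kN

28.15


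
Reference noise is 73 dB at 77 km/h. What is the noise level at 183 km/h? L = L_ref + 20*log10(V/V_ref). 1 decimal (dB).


V/V_ref = 183 / 77 = 2.376623
log10(2.376623) = 0.37596
20 * 0.37596 = 7.5192
L = 73 + 7.5192 = 80.5 dB

80.5


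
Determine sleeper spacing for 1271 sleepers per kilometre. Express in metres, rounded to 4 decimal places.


Spacing = 1000 m / number of sleepers
Spacing = 1000 / 1271
Spacing = 0.7868 m

0.7868


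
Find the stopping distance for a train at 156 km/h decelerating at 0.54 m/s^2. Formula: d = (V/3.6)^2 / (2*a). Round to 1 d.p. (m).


Convert speed: V = 156 / 3.6 = 43.3333 m/s
V^2 = 1877.7778
d = 1877.7778 / (2 * 0.54)
d = 1877.7778 / 1.08
d = 1738.7 m

1738.7


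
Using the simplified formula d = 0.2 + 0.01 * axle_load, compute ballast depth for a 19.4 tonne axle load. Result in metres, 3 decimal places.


d = 0.2 + 0.01 * 19.4
d = 0.2 + 0.194
d = 0.394 m

0.394


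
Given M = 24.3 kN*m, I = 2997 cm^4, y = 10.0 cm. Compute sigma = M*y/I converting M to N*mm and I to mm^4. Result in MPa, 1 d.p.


Convert units:
M = 24.3 kN*m = 24300000 N*mm
y = 10.0 cm = 100 mm
I = 2997 cm^4 = 29970000 mm^4
sigma = 24300000 * 100 / 29970000
sigma = 81.1 MPa

81.1


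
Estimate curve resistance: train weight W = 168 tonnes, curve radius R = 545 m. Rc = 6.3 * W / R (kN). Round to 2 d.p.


Rc = 6.3 * W / R
Rc = 6.3 * 168 / 545
Rc = 1058.4 / 545
Rc = 1.94 kN

1.94


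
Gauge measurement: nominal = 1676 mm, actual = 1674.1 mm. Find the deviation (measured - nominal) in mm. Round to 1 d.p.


Deviation = measured - nominal
Deviation = 1674.1 - 1676
Deviation = -1.9 mm

-1.9


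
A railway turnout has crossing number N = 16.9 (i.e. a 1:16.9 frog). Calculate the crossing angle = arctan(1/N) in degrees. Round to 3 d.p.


1/N = 1/16.9 = 0.059172
angle = arctan(0.059172) = 0.059103 rad
angle = 0.059103 * 180/pi = 3.386 degrees

3.386


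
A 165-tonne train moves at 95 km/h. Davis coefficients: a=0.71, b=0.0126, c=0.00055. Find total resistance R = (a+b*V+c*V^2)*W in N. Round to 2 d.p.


b*V = 0.0126 * 95 = 1.197
c*V^2 = 0.00055 * 9025 = 4.96375
R_per_t = 0.71 + 1.197 + 4.96375 = 6.87075 N/t
R_total = 6.87075 * 165 = 1133.67 N

1133.67


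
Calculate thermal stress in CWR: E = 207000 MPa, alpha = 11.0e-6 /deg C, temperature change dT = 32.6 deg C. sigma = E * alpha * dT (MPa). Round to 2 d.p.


sigma = E * alpha * dT
sigma = 207000 * 11.0e-6 * 32.6
sigma = 2.277 * 32.6
sigma = 74.23 MPa

74.23


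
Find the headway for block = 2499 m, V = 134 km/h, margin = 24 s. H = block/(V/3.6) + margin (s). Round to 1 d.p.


V = 134 / 3.6 = 37.2222 m/s
Block traversal time = 2499 / 37.2222 = 67.1373 s
Headway = 67.1373 + 24
Headway = 91.1 s

91.1


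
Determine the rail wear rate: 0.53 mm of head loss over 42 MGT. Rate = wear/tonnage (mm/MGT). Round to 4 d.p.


Wear rate = total wear / cumulative tonnage
Rate = 0.53 / 42
Rate = 0.0126 mm/MGT

0.0126


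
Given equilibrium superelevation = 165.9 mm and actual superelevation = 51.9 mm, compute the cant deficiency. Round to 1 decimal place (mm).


Cant deficiency = equilibrium cant - actual cant
CD = 165.9 - 51.9
CD = 114.0 mm

114.0


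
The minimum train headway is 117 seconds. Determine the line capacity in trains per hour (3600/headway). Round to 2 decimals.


Capacity = 3600 / headway
Capacity = 3600 / 117
Capacity = 30.77 trains/hour

30.77


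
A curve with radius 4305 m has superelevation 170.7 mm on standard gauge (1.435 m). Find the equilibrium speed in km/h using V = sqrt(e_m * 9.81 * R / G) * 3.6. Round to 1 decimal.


Convert cant: e = 170.7 mm = 0.1707 m
V_ms = sqrt(0.1707 * 9.81 * 4305 / 1.435)
V_ms = sqrt(5023.701) = 70.8781 m/s
V = 70.8781 * 3.6 = 255.2 km/h

255.2


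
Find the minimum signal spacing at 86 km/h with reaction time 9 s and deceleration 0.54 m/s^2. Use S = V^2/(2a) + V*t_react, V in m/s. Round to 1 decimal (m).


V = 86 / 3.6 = 23.8889 m/s
Braking distance = 23.8889^2 / (2*0.54) = 528.4065 m
Sighting distance = 23.8889 * 9 = 215.0 m
S = 528.4065 + 215.0 = 743.4 m

743.4


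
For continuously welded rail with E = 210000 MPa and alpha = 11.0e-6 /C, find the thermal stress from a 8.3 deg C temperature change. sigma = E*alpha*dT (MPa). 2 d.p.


sigma = E * alpha * dT
sigma = 210000 * 11.0e-6 * 8.3
sigma = 2.31 * 8.3
sigma = 19.17 MPa

19.17


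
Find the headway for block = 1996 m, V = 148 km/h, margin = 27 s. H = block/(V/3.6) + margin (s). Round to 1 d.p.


V = 148 / 3.6 = 41.1111 m/s
Block traversal time = 1996 / 41.1111 = 48.5514 s
Headway = 48.5514 + 27
Headway = 75.6 s

75.6


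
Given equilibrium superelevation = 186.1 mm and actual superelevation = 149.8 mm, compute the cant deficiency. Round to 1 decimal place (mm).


Cant deficiency = equilibrium cant - actual cant
CD = 186.1 - 149.8
CD = 36.3 mm

36.3


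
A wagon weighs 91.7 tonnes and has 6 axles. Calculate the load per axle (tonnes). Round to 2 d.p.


Load per axle = total weight / number of axles
Load = 91.7 / 6
Load = 15.28 tonnes

15.28


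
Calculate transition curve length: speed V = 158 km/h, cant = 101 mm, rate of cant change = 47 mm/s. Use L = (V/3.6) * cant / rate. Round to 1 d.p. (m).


Convert speed: V = 158 / 3.6 = 43.8889 m/s
L = 43.8889 * 101 / 47
L = 4432.7778 / 47
L = 94.3 m

94.3


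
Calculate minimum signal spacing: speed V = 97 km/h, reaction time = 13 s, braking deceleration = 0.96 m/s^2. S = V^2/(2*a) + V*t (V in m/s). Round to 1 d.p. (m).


V = 97 / 3.6 = 26.9444 m/s
Braking distance = 26.9444^2 / (2*0.96) = 378.1266 m
Sighting distance = 26.9444 * 13 = 350.2778 m
S = 378.1266 + 350.2778 = 728.4 m

728.4


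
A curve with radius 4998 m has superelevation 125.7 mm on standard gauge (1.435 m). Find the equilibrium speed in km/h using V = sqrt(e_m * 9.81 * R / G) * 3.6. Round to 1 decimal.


Convert cant: e = 125.7 mm = 0.1257 m
V_ms = sqrt(0.1257 * 9.81 * 4998 / 1.435)
V_ms = sqrt(4294.856283) = 65.5352 m/s
V = 65.5352 * 3.6 = 235.9 km/h

235.9


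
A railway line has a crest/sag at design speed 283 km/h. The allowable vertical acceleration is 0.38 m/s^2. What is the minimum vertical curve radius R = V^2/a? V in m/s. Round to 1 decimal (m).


Convert speed: V = 283 / 3.6 = 78.6111 m/s
V^2 = 6179.7068 m^2/s^2
R_v = 6179.7068 / 0.38
R_v = 16262.4 m

16262.4


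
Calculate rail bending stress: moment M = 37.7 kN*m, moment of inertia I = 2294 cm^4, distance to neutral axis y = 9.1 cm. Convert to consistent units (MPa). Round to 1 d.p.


Convert units:
M = 37.7 kN*m = 37700000 N*mm
y = 9.1 cm = 91 mm
I = 2294 cm^4 = 22940000 mm^4
sigma = 37700000 * 91 / 22940000
sigma = 149.6 MPa

149.6


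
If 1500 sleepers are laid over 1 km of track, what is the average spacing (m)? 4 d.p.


Spacing = 1000 m / number of sleepers
Spacing = 1000 / 1500
Spacing = 0.6667 m

0.6667


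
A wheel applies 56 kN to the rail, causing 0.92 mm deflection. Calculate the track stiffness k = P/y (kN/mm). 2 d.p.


Track stiffness k = P / y
k = 56 / 0.92
k = 60.87 kN/mm

60.87


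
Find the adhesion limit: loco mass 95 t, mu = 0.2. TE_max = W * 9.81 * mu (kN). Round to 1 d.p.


TE_max = W * g * mu
TE_max = 95 * 9.81 * 0.2
TE_max = 931.95 * 0.2
TE_max = 186.4 kN

186.4


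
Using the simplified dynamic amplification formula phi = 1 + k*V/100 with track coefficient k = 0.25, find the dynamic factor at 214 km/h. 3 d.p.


phi = 1 + k * V / 100
phi = 1 + 0.25 * 214 / 100
phi = 1 + 0.535
phi = 1.535

1.535


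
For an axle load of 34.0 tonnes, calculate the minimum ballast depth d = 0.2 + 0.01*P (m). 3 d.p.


d = 0.2 + 0.01 * 34.0
d = 0.2 + 0.34
d = 0.540 m

0.540


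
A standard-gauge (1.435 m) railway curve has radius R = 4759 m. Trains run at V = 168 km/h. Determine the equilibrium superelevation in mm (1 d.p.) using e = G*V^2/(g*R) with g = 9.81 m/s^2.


Convert speed: V = 168 / 3.6 = 46.6667 m/s
Apply formula: e = 1.435 * 46.6667^2 / (9.81 * 4759)
e = 1.435 * 2177.7778 / 46685.79
e = 0.066939 m = 66.9 mm

66.9


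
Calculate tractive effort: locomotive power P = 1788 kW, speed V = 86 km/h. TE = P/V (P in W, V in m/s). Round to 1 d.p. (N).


Convert: P = 1788 kW = 1788000 W
V = 86 / 3.6 = 23.8889 m/s
TE = 1788000 / 23.8889
TE = 74846.5 N

74846.5


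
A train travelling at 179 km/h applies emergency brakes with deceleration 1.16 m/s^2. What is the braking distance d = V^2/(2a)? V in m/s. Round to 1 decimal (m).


Convert speed: V = 179 / 3.6 = 49.7222 m/s
V^2 = 2472.2994
d = 2472.2994 / (2 * 1.16)
d = 2472.2994 / 2.32
d = 1065.6 m

1065.6


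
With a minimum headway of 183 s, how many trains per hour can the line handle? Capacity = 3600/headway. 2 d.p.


Capacity = 3600 / headway
Capacity = 3600 / 183
Capacity = 19.67 trains/hour

19.67


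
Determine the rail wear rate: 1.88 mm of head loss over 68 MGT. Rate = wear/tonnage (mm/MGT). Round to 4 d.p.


Wear rate = total wear / cumulative tonnage
Rate = 1.88 / 68
Rate = 0.0276 mm/MGT

0.0276


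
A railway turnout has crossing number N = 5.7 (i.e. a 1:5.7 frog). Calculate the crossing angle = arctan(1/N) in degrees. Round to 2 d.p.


1/N = 1/5.7 = 0.175439
angle = arctan(0.175439) = 0.173671 rad
angle = 0.173671 * 180/pi = 9.95 degrees

9.95


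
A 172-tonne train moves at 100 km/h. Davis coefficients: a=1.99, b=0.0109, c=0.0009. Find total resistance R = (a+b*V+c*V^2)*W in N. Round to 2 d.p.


b*V = 0.0109 * 100 = 1.09
c*V^2 = 0.0009 * 10000 = 9.0
R_per_t = 1.99 + 1.09 + 9.0 = 12.08 N/t
R_total = 12.08 * 172 = 2077.76 N

2077.76


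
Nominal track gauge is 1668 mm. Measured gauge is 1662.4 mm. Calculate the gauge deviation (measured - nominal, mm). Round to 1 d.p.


Deviation = measured - nominal
Deviation = 1662.4 - 1668
Deviation = -5.6 mm

-5.6


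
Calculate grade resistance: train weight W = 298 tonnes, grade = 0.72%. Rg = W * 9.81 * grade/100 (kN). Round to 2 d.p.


Rg = W * 9.81 * grade / 100
Rg = 298 * 9.81 * 0.72 / 100
Rg = 2923.38 * 0.0072
Rg = 21.05 kN

21.05


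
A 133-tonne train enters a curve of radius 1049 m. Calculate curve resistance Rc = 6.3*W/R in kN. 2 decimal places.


Rc = 6.3 * W / R
Rc = 6.3 * 133 / 1049
Rc = 837.9 / 1049
Rc = 0.80 kN

0.80


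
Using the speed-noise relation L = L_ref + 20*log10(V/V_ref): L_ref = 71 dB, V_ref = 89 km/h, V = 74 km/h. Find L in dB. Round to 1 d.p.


V/V_ref = 74 / 89 = 0.831461
log10(0.831461) = -0.080158
20 * -0.080158 = -1.6032
L = 71 + -1.6032 = 69.4 dB

69.4


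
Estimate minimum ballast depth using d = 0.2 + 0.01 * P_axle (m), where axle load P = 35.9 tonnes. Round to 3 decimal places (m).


d = 0.2 + 0.01 * 35.9
d = 0.2 + 0.359
d = 0.559 m

0.559


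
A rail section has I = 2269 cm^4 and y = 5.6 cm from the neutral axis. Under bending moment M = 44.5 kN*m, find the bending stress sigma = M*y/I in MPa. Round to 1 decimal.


Convert units:
M = 44.5 kN*m = 44500000 N*mm
y = 5.6 cm = 56 mm
I = 2269 cm^4 = 22690000 mm^4
sigma = 44500000 * 56 / 22690000
sigma = 109.8 MPa

109.8


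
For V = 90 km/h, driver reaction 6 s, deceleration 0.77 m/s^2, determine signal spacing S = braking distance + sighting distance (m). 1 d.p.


V = 90 / 3.6 = 25.0 m/s
Braking distance = 25.0^2 / (2*0.77) = 405.8442 m
Sighting distance = 25.0 * 6 = 150.0 m
S = 405.8442 + 150.0 = 555.8 m

555.8


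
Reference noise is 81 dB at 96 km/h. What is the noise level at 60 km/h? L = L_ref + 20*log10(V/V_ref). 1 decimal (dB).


V/V_ref = 60 / 96 = 0.625
log10(0.625) = -0.20412
20 * -0.20412 = -4.0824
L = 81 + -4.0824 = 76.9 dB

76.9


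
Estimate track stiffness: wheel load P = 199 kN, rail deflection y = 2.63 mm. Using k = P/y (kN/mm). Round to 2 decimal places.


Track stiffness k = P / y
k = 199 / 2.63
k = 75.67 kN/mm

75.67


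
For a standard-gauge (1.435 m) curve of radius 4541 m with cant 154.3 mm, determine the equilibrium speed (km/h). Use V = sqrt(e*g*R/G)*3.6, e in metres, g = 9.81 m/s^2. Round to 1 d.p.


Convert cant: e = 154.3 mm = 0.1543 m
V_ms = sqrt(0.1543 * 9.81 * 4541 / 1.435)
V_ms = sqrt(4789.989201) = 69.2097 m/s
V = 69.2097 * 3.6 = 249.2 km/h

249.2


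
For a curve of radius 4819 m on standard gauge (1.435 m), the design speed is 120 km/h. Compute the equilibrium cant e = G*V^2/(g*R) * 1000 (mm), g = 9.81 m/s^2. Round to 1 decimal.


Convert speed: V = 120 / 3.6 = 33.3333 m/s
Apply formula: e = 1.435 * 33.3333^2 / (9.81 * 4819)
e = 1.435 * 1111.1111 / 47274.39
e = 0.033727 m = 33.7 mm

33.7


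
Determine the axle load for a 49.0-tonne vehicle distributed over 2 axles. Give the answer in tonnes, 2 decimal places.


Load per axle = total weight / number of axles
Load = 49.0 / 2
Load = 24.50 tonnes

24.50


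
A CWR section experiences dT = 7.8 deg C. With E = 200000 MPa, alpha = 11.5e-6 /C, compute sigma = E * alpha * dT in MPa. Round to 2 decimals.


sigma = E * alpha * dT
sigma = 200000 * 11.5e-6 * 7.8
sigma = 2.3 * 7.8
sigma = 17.94 MPa

17.94


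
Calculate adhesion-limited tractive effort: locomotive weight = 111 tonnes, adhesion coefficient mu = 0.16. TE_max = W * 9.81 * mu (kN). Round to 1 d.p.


TE_max = W * g * mu
TE_max = 111 * 9.81 * 0.16
TE_max = 1088.91 * 0.16
TE_max = 174.2 kN

174.2


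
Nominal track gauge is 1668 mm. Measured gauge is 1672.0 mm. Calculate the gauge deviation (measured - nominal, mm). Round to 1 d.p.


Deviation = measured - nominal
Deviation = 1672.0 - 1668
Deviation = 4.0 mm

4.0


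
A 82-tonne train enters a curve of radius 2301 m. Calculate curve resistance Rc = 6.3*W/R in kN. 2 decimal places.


Rc = 6.3 * W / R
Rc = 6.3 * 82 / 2301
Rc = 516.6 / 2301
Rc = 0.22 kN

0.22


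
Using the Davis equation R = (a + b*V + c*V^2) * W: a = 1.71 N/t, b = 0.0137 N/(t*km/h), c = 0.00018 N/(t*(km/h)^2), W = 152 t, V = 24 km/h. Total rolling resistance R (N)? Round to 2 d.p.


b*V = 0.0137 * 24 = 0.3288
c*V^2 = 0.00018 * 576 = 0.10368
R_per_t = 1.71 + 0.3288 + 0.10368 = 2.14248 N/t
R_total = 2.14248 * 152 = 325.66 N

325.66


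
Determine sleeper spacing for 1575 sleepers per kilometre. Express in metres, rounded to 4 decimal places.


Spacing = 1000 m / number of sleepers
Spacing = 1000 / 1575
Spacing = 0.6349 m

0.6349


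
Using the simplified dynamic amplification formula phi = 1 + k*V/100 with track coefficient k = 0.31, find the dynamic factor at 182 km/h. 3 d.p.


phi = 1 + k * V / 100
phi = 1 + 0.31 * 182 / 100
phi = 1 + 0.5642
phi = 1.564

1.564


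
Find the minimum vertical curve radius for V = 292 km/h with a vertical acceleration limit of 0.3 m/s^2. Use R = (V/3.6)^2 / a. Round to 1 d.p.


Convert speed: V = 292 / 3.6 = 81.1111 m/s
V^2 = 6579.0123 m^2/s^2
R_v = 6579.0123 / 0.3
R_v = 21930.0 m

21930.0


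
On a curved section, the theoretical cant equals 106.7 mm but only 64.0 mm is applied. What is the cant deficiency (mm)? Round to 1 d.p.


Cant deficiency = equilibrium cant - actual cant
CD = 106.7 - 64.0
CD = 42.7 mm

42.7


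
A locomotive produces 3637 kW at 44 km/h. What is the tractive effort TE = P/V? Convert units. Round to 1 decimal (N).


Convert: P = 3637 kW = 3637000 W
V = 44 / 3.6 = 12.2222 m/s
TE = 3637000 / 12.2222
TE = 297572.7 N

297572.7


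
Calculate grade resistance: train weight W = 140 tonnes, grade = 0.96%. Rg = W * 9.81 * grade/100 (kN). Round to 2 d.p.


Rg = W * 9.81 * grade / 100
Rg = 140 * 9.81 * 0.96 / 100
Rg = 1373.4 * 0.0096
Rg = 13.18 kN

13.18


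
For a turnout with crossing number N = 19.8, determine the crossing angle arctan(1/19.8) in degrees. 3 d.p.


1/N = 1/19.8 = 0.050505
angle = arctan(0.050505) = 0.050462 rad
angle = 0.050462 * 180/pi = 2.891 degrees

2.891


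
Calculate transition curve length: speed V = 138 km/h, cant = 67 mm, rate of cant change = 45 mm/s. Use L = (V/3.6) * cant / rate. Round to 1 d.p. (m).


Convert speed: V = 138 / 3.6 = 38.3333 m/s
L = 38.3333 * 67 / 45
L = 2568.3333 / 45
L = 57.1 m

57.1


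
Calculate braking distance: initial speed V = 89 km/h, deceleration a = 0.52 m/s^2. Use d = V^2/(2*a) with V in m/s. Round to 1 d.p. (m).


Convert speed: V = 89 / 3.6 = 24.7222 m/s
V^2 = 611.1883
d = 611.1883 / (2 * 0.52)
d = 611.1883 / 1.04
d = 587.7 m

587.7


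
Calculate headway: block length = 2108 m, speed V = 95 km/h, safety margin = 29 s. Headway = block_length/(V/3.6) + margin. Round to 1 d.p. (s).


V = 95 / 3.6 = 26.3889 m/s
Block traversal time = 2108 / 26.3889 = 79.8821 s
Headway = 79.8821 + 29
Headway = 108.9 s

108.9


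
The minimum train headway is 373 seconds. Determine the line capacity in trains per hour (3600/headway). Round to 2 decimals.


Capacity = 3600 / headway
Capacity = 3600 / 373
Capacity = 9.65 trains/hour

9.65


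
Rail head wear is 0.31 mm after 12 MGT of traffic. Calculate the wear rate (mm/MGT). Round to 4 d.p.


Wear rate = total wear / cumulative tonnage
Rate = 0.31 / 12
Rate = 0.0258 mm/MGT

0.0258


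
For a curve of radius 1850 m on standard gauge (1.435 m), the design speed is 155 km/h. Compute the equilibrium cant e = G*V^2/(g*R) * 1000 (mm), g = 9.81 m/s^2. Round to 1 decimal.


Convert speed: V = 155 / 3.6 = 43.0556 m/s
Apply formula: e = 1.435 * 43.0556^2 / (9.81 * 1850)
e = 1.435 * 1853.7809 / 18148.5
e = 0.146578 m = 146.6 mm

146.6


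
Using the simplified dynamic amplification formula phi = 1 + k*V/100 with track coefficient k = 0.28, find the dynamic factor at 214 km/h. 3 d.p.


phi = 1 + k * V / 100
phi = 1 + 0.28 * 214 / 100
phi = 1 + 0.5992
phi = 1.599

1.599


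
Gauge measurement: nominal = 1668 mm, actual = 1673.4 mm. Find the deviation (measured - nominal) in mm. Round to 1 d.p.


Deviation = measured - nominal
Deviation = 1673.4 - 1668
Deviation = 5.4 mm

5.4


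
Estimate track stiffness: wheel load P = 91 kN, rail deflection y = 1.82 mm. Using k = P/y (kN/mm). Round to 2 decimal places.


Track stiffness k = P / y
k = 91 / 1.82
k = 50.00 kN/mm

50.00


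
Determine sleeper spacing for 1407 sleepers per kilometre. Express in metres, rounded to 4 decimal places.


Spacing = 1000 m / number of sleepers
Spacing = 1000 / 1407
Spacing = 0.7107 m

0.7107


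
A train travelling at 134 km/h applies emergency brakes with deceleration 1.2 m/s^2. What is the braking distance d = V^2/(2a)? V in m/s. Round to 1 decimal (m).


Convert speed: V = 134 / 3.6 = 37.2222 m/s
V^2 = 1385.4938
d = 1385.4938 / (2 * 1.2)
d = 1385.4938 / 2.4
d = 577.3 m

577.3


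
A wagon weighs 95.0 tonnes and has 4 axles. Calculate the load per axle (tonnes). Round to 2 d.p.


Load per axle = total weight / number of axles
Load = 95.0 / 4
Load = 23.75 tonnes

23.75


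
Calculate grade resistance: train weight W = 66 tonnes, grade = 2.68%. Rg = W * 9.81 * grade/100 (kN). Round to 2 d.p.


Rg = W * 9.81 * grade / 100
Rg = 66 * 9.81 * 2.68 / 100
Rg = 647.46 * 0.0268
Rg = 17.35 kN

17.35


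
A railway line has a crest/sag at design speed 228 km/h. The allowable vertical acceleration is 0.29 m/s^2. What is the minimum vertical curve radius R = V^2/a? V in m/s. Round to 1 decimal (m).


Convert speed: V = 228 / 3.6 = 63.3333 m/s
V^2 = 4011.1111 m^2/s^2
R_v = 4011.1111 / 0.29
R_v = 13831.4 m

13831.4


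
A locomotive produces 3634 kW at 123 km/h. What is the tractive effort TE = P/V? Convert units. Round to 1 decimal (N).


Convert: P = 3634 kW = 3634000 W
V = 123 / 3.6 = 34.1667 m/s
TE = 3634000 / 34.1667
TE = 106361.0 N

106361.0


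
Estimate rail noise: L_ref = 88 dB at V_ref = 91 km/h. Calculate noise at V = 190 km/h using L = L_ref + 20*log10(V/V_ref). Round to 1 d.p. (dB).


V/V_ref = 190 / 91 = 2.087912
log10(2.087912) = 0.319712
20 * 0.319712 = 6.3942
L = 88 + 6.3942 = 94.4 dB

94.4


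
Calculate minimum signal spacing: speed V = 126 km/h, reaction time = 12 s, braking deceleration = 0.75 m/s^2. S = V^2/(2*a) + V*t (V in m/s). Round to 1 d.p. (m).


V = 126 / 3.6 = 35.0 m/s
Braking distance = 35.0^2 / (2*0.75) = 816.6667 m
Sighting distance = 35.0 * 12 = 420.0 m
S = 816.6667 + 420.0 = 1236.7 m

1236.7


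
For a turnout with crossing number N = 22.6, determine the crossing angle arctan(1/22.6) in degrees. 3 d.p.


1/N = 1/22.6 = 0.044248
angle = arctan(0.044248) = 0.044219 rad
angle = 0.044219 * 180/pi = 2.534 degrees

2.534


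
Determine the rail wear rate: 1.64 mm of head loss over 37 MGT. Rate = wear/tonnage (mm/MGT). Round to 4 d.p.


Wear rate = total wear / cumulative tonnage
Rate = 1.64 / 37
Rate = 0.0443 mm/MGT

0.0443


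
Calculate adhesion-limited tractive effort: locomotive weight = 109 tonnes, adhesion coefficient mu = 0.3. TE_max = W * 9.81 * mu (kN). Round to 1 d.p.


TE_max = W * g * mu
TE_max = 109 * 9.81 * 0.3
TE_max = 1069.29 * 0.3
TE_max = 320.8 kN

320.8


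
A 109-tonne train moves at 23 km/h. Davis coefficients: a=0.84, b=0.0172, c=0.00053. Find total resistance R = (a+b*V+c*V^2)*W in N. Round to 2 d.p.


b*V = 0.0172 * 23 = 0.3956
c*V^2 = 0.00053 * 529 = 0.28037
R_per_t = 0.84 + 0.3956 + 0.28037 = 1.51597 N/t
R_total = 1.51597 * 109 = 165.24 N

165.24


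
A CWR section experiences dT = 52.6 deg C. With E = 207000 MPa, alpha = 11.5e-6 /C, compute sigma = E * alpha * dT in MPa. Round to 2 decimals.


sigma = E * alpha * dT
sigma = 207000 * 11.5e-6 * 52.6
sigma = 2.3805 * 52.6
sigma = 125.21 MPa

125.21


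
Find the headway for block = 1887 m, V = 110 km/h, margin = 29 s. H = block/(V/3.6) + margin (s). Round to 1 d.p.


V = 110 / 3.6 = 30.5556 m/s
Block traversal time = 1887 / 30.5556 = 61.7564 s
Headway = 61.7564 + 29
Headway = 90.8 s

90.8


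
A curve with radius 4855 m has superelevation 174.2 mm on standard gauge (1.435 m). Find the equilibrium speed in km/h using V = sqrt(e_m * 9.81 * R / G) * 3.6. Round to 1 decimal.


Convert cant: e = 174.2 mm = 0.1742 m
V_ms = sqrt(0.1742 * 9.81 * 4855 / 1.435)
V_ms = sqrt(5781.685861) = 76.0374 m/s
V = 76.0374 * 3.6 = 273.7 km/h

273.7


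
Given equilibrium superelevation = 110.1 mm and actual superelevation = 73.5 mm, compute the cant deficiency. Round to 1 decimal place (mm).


Cant deficiency = equilibrium cant - actual cant
CD = 110.1 - 73.5
CD = 36.6 mm

36.6


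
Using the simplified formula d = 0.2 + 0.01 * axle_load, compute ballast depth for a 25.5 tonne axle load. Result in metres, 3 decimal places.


d = 0.2 + 0.01 * 25.5
d = 0.2 + 0.255
d = 0.455 m

0.455


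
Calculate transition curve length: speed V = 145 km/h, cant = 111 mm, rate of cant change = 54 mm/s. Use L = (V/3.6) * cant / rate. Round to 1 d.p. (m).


Convert speed: V = 145 / 3.6 = 40.2778 m/s
L = 40.2778 * 111 / 54
L = 4470.8333 / 54
L = 82.8 m

82.8


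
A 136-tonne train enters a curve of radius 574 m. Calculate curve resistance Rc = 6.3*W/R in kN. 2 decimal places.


Rc = 6.3 * W / R
Rc = 6.3 * 136 / 574
Rc = 856.8 / 574
Rc = 1.49 kN

1.49


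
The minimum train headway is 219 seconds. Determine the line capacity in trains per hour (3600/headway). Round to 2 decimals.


Capacity = 3600 / headway
Capacity = 3600 / 219
Capacity = 16.44 trains/hour

16.44


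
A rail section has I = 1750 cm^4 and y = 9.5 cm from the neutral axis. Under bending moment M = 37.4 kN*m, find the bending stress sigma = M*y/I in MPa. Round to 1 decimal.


Convert units:
M = 37.4 kN*m = 37400000 N*mm
y = 9.5 cm = 95 mm
I = 1750 cm^4 = 17500000 mm^4
sigma = 37400000 * 95 / 17500000
sigma = 203.0 MPa

203.0


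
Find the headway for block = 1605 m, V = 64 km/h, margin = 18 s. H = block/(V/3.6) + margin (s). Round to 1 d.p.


V = 64 / 3.6 = 17.7778 m/s
Block traversal time = 1605 / 17.7778 = 90.2812 s
Headway = 90.2812 + 18
Headway = 108.3 s

108.3


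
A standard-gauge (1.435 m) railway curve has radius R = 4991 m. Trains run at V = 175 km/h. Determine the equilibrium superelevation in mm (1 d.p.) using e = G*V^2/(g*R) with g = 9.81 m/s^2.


Convert speed: V = 175 / 3.6 = 48.6111 m/s
Apply formula: e = 1.435 * 48.6111^2 / (9.81 * 4991)
e = 1.435 * 2363.0401 / 48961.71
e = 0.069257 m = 69.3 mm

69.3


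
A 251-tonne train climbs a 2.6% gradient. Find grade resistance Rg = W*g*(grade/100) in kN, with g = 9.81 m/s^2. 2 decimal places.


Rg = W * 9.81 * grade / 100
Rg = 251 * 9.81 * 2.6 / 100
Rg = 2462.31 * 0.026
Rg = 64.02 kN

64.02


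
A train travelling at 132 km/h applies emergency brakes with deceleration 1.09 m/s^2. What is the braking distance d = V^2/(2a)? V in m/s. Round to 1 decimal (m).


Convert speed: V = 132 / 3.6 = 36.6667 m/s
V^2 = 1344.4444
d = 1344.4444 / (2 * 1.09)
d = 1344.4444 / 2.18
d = 616.7 m

616.7


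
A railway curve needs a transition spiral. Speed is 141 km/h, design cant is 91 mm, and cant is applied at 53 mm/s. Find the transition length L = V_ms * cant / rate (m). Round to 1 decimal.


Convert speed: V = 141 / 3.6 = 39.1667 m/s
L = 39.1667 * 91 / 53
L = 3564.1667 / 53
L = 67.2 m

67.2


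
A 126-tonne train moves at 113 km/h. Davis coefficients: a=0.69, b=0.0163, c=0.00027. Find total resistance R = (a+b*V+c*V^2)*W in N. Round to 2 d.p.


b*V = 0.0163 * 113 = 1.8419
c*V^2 = 0.00027 * 12769 = 3.44763
R_per_t = 0.69 + 1.8419 + 3.44763 = 5.97953 N/t
R_total = 5.97953 * 126 = 753.42 N

753.42


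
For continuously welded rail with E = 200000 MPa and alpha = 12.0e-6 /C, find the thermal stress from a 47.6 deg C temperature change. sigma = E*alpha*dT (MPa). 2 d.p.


sigma = E * alpha * dT
sigma = 200000 * 12.0e-6 * 47.6
sigma = 2.4 * 47.6
sigma = 114.24 MPa

114.24


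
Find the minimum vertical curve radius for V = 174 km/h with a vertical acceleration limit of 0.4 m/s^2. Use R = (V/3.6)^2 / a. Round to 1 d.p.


Convert speed: V = 174 / 3.6 = 48.3333 m/s
V^2 = 2336.1111 m^2/s^2
R_v = 2336.1111 / 0.4
R_v = 5840.3 m

5840.3


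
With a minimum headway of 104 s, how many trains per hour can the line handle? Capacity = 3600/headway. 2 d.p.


Capacity = 3600 / headway
Capacity = 3600 / 104
Capacity = 34.62 trains/hour

34.62


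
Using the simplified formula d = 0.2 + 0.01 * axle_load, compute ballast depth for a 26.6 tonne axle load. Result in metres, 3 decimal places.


d = 0.2 + 0.01 * 26.6
d = 0.2 + 0.266
d = 0.466 m

0.466


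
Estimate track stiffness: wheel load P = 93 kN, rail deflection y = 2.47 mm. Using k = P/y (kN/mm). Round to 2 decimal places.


Track stiffness k = P / y
k = 93 / 2.47
k = 37.65 kN/mm

37.65


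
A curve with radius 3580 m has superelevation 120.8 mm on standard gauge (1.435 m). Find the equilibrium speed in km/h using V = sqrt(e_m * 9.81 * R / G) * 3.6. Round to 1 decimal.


Convert cant: e = 120.8 mm = 0.1208 m
V_ms = sqrt(0.1208 * 9.81 * 3580 / 1.435)
V_ms = sqrt(2956.426369) = 54.373 m/s
V = 54.373 * 3.6 = 195.7 km/h

195.7


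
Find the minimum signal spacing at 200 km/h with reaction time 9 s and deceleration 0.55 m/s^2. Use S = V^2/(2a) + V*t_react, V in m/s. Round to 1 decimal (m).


V = 200 / 3.6 = 55.5556 m/s
Braking distance = 55.5556^2 / (2*0.55) = 2805.8361 m
Sighting distance = 55.5556 * 9 = 500.0 m
S = 2805.8361 + 500.0 = 3305.8 m

3305.8


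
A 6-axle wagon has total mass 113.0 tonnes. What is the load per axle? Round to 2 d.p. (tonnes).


Load per axle = total weight / number of axles
Load = 113.0 / 6
Load = 18.83 tonnes

18.83


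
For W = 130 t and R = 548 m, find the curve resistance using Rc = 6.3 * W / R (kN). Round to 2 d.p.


Rc = 6.3 * W / R
Rc = 6.3 * 130 / 548
Rc = 819.0 / 548
Rc = 1.49 kN

1.49


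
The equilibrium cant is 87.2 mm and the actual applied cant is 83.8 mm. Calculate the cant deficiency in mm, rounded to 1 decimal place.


Cant deficiency = equilibrium cant - actual cant
CD = 87.2 - 83.8
CD = 3.4 mm

3.4


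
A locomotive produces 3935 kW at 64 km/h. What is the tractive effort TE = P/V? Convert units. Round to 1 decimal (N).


Convert: P = 3935 kW = 3935000 W
V = 64 / 3.6 = 17.7778 m/s
TE = 3935000 / 17.7778
TE = 221343.8 N

221343.8


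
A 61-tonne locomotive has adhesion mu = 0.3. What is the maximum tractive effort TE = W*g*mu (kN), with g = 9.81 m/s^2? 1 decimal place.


TE_max = W * g * mu
TE_max = 61 * 9.81 * 0.3
TE_max = 598.41 * 0.3
TE_max = 179.5 kN

179.5


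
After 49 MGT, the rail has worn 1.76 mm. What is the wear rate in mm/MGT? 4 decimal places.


Wear rate = total wear / cumulative tonnage
Rate = 1.76 / 49
Rate = 0.0359 mm/MGT

0.0359


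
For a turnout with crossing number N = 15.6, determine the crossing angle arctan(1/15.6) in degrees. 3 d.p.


1/N = 1/15.6 = 0.064103
angle = arctan(0.064103) = 0.064015 rad
angle = 0.064015 * 180/pi = 3.668 degrees

3.668


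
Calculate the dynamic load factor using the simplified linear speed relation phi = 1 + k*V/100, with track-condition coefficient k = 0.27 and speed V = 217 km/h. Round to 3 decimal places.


phi = 1 + k * V / 100
phi = 1 + 0.27 * 217 / 100
phi = 1 + 0.5859
phi = 1.586

1.586


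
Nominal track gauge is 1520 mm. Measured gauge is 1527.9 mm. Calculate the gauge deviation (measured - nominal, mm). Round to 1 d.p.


Deviation = measured - nominal
Deviation = 1527.9 - 1520
Deviation = 7.9 mm

7.9


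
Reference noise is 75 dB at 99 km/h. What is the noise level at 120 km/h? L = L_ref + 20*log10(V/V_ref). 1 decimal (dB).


V/V_ref = 120 / 99 = 1.212121
log10(1.212121) = 0.083546
20 * 0.083546 = 1.6709
L = 75 + 1.6709 = 76.7 dB

76.7


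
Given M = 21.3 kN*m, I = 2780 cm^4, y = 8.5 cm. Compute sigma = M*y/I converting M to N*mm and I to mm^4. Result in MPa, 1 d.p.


Convert units:
M = 21.3 kN*m = 21300000 N*mm
y = 8.5 cm = 85 mm
I = 2780 cm^4 = 27800000 mm^4
sigma = 21300000 * 85 / 27800000
sigma = 65.1 MPa

65.1


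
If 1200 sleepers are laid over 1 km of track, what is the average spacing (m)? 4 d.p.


Spacing = 1000 m / number of sleepers
Spacing = 1000 / 1200
Spacing = 0.8333 m

0.8333


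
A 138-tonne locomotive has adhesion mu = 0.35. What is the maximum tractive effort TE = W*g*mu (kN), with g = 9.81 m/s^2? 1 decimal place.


TE_max = W * g * mu
TE_max = 138 * 9.81 * 0.35
TE_max = 1353.78 * 0.35
TE_max = 473.8 kN

473.8


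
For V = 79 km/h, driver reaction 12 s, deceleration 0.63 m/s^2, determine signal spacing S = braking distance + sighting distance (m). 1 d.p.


V = 79 / 3.6 = 21.9444 m/s
Braking distance = 21.9444^2 / (2*0.63) = 382.1894 m
Sighting distance = 21.9444 * 12 = 263.3333 m
S = 382.1894 + 263.3333 = 645.5 m

645.5


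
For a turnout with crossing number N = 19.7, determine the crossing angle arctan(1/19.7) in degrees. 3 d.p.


1/N = 1/19.7 = 0.050761
angle = arctan(0.050761) = 0.050718 rad
angle = 0.050718 * 180/pi = 2.906 degrees

2.906


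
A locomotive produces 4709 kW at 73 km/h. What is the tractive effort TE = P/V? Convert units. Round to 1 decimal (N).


Convert: P = 4709 kW = 4709000 W
V = 73 / 3.6 = 20.2778 m/s
TE = 4709000 / 20.2778
TE = 232224.7 N

232224.7


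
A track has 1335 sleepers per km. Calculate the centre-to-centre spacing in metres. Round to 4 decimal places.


Spacing = 1000 m / number of sleepers
Spacing = 1000 / 1335
Spacing = 0.7491 m

0.7491


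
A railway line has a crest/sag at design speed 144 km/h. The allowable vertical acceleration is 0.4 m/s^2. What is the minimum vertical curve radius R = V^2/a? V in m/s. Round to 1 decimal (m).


Convert speed: V = 144 / 3.6 = 40.0 m/s
V^2 = 1600.0 m^2/s^2
R_v = 1600.0 / 0.4
R_v = 4000.0 m

4000.0


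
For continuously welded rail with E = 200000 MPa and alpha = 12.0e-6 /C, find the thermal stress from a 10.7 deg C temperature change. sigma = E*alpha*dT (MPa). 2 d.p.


sigma = E * alpha * dT
sigma = 200000 * 12.0e-6 * 10.7
sigma = 2.4 * 10.7
sigma = 25.68 MPa

25.68


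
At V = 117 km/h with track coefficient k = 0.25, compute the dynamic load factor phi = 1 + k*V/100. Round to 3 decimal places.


phi = 1 + k * V / 100
phi = 1 + 0.25 * 117 / 100
phi = 1 + 0.2925
phi = 1.293

1.293


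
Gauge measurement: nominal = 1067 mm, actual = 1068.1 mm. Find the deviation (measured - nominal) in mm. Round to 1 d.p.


Deviation = measured - nominal
Deviation = 1068.1 - 1067
Deviation = 1.1 mm

1.1


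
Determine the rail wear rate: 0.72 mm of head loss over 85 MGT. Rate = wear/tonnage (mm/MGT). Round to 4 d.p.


Wear rate = total wear / cumulative tonnage
Rate = 0.72 / 85
Rate = 0.0085 mm/MGT

0.0085


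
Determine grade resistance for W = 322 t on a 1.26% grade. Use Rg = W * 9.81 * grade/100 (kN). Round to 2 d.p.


Rg = W * 9.81 * grade / 100
Rg = 322 * 9.81 * 1.26 / 100
Rg = 3158.82 * 0.0126
Rg = 39.80 kN

39.80


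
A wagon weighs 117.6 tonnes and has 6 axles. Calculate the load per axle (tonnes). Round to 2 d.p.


Load per axle = total weight / number of axles
Load = 117.6 / 6
Load = 19.60 tonnes

19.60


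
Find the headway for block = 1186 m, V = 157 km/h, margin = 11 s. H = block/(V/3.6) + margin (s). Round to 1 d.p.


V = 157 / 3.6 = 43.6111 m/s
Block traversal time = 1186 / 43.6111 = 27.1949 s
Headway = 27.1949 + 11
Headway = 38.2 s

38.2


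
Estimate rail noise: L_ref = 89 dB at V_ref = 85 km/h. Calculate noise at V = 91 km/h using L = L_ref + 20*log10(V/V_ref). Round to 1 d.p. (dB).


V/V_ref = 91 / 85 = 1.070588
log10(1.070588) = 0.029622
20 * 0.029622 = 0.5924
L = 89 + 0.5924 = 89.6 dB

89.6


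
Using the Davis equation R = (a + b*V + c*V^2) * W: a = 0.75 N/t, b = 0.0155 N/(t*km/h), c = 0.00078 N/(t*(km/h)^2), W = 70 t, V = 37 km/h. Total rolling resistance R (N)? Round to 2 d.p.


b*V = 0.0155 * 37 = 0.5735
c*V^2 = 0.00078 * 1369 = 1.06782
R_per_t = 0.75 + 0.5735 + 1.06782 = 2.39132 N/t
R_total = 2.39132 * 70 = 167.39 N

167.39


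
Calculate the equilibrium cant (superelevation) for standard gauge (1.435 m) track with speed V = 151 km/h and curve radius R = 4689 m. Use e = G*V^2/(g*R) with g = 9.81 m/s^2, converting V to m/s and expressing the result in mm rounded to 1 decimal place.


Convert speed: V = 151 / 3.6 = 41.9444 m/s
Apply formula: e = 1.435 * 41.9444^2 / (9.81 * 4689)
e = 1.435 * 1759.3364 / 45999.09
e = 0.054885 m = 54.9 mm

54.9


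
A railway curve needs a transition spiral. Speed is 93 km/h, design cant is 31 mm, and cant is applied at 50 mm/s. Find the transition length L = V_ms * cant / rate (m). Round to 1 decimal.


Convert speed: V = 93 / 3.6 = 25.8333 m/s
L = 25.8333 * 31 / 50
L = 800.8333 / 50
L = 16.0 m

16.0


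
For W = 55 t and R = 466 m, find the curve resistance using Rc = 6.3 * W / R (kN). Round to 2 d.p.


Rc = 6.3 * W / R
Rc = 6.3 * 55 / 466
Rc = 346.5 / 466
Rc = 0.74 kN

0.74


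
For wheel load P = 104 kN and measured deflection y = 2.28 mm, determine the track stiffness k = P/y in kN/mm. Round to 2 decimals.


Track stiffness k = P / y
k = 104 / 2.28
k = 45.61 kN/mm

45.61


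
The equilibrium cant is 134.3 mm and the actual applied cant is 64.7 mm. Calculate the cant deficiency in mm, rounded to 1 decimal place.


Cant deficiency = equilibrium cant - actual cant
CD = 134.3 - 64.7
CD = 69.6 mm

69.6
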